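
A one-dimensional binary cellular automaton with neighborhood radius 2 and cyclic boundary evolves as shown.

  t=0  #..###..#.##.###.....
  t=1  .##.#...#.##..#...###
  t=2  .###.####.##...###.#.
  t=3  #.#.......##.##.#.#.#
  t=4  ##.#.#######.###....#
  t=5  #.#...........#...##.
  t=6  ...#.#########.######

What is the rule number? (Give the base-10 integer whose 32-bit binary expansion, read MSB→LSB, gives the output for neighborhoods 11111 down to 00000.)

  [31] ##### => .  t=4,i=7
  [30] ####. => .  t=2,i=7
  [29] ###.# => .  t=1,i=20
  [28] ###.. => .  t=0,i=5
  [27] ##.## => .  t=0,i=12
  [26] ##.#. => #  t=1,i=3
  [25] ##..# => .  t=0,i=6
  [24] ##... => .  t=0,i=16
  [23] #.### => .  t=0,i=13
  [22] #.##. => #  t=0,i=10
  [21] #.#.# => .  t=3,i=16
  [20] #.#.. => .  t=1,i=4
  [19] #..## => #  t=0,i=2
  [18] #..#. => .  t=0,i=7
  [17] #...# => #  t=1,i=6
  [16] #.... => .  t=0,i=17
  [15] .#### => .  t=2,i=6
  [14] .###. => #  t=0,i=4
  [13] .##.# => #  t=0,i=11
  [12] .##.. => #  t=1,i=11
  [11] .#.## => .  t=0,i=9
  [10] .#.#. => .  t=3,i=17
  [9] .#..# => #  t=0,i=1
  [8] .#... => #  t=1,i=5
  [7] ..### => .  t=0,i=3
  [6] ..##. => #  t=3,i=10
  [5] ..#.# => #  t=0,i=8
  [4] ..#.. => .  t=0,i=0
  [3] ...## => #  t=1,i=17
  [2] ...#. => #  t=0,i=20
  [1] ....# => #  t=0,i=19
  [0] ..... => #  t=0,i=18
  bits 00000100010010100111001101101111 = 71988079

71988079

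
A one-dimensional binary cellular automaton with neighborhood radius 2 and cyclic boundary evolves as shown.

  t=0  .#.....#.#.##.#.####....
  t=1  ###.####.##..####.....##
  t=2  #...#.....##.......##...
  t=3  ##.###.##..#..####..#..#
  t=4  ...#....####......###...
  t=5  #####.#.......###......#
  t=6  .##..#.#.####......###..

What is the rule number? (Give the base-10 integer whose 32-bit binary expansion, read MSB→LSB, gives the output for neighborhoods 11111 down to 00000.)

  #####|#  b31=1 t=1,i=0
  ####.|.  b30=0 t=0,i=18
  ###.#|.  b29=0 t=1,i=2
  ###..|.  b28=0 t=0,i=19
  ##.##|.  b27=0 t=1,i=3
  ##.#.|#  b26=1 t=0,i=13
  ##..#|#  b25=1 t=1,i=11
  ##...|.  b24=0 t=0,i=20
  #.###|#  b23=1 t=0,i=16
  #.##.|.  b22=0 t=0,i=11
  #.#.#|#  b21=1 t=0,i=9
  #.#..|.  b20=0 t=5,i=6
  #..##|.  b19=0 t=1,i=12
  #..#.|#  b18=1 t=3,i=10
  #...#|.  b17=0 t=2,i=2
  #....|.  b16=0 t=0,i=3
  .####|.  b15=0 t=0,i=17
  .###.|.  b14=0 t=3,i=0
  .##.#|.  b13=0 t=0,i=12
  .##..|#  b12=1 t=1,i=10
  .#.##|#  b11=1 t=0,i=10
  .#.#.|.  b10=0 t=0,i=8
  .#..#|.  b9=0 t=3,i=12
  .#...|#  b8=1 t=0,i=2
  ..###|.  b7=0 t=1,i=13
  ..##.|.  b6=0 t=2,i=10
  ..#.#|#  b5=1 t=0,i=7
  ..#..|#  b4=1 t=0,i=1
  ...##|.  b3=0 t=1,i=21
  ...#.|#  b2=1 t=0,i=0
  ....#|#  b1=1 t=0,i=5
  .....|#  b0=1 t=0,i=4
  bits 10000110101001000001100100110111 = 2258901303

2258901303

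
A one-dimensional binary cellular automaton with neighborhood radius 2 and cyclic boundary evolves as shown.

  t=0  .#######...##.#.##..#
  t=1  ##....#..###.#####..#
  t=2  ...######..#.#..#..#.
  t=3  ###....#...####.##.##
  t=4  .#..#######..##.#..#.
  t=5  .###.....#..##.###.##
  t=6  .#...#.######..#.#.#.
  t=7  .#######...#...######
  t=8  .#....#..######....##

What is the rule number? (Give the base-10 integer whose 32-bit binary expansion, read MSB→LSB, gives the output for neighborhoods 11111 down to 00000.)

  #####|.  b31=0 t=0,i=3
  ####.|#  b30=1 t=0,i=6
  ###.#|#  b29=1 t=1,i=11
  ###..|.  b28=0 t=0,i=7
  ##.##|.  b27=0 t=1,i=12
  ##.#.|#  b26=1 t=0,i=13
  ##..#|.  b25=0 t=0,i=18
  ##...|.  b24=0 t=0,i=8
  #.###|#  b23=1 t=0,i=1
  #.##.|#  b22=1 t=0,i=16
  #.#.#|#  b21=1 t=0,i=14
  #.#..|#  b20=1 t=2,i=13
  #..##|#  b19=1 t=1,i=8
  #..#.|.  b18=0 t=0,i=19
  #...#|#  b17=1 t=0,i=9
  #....|#  b16=1 t=1,i=3
  .####|.  b15=0 t=0,i=2
  .###.|.  b14=0 t=1,i=0
  .##.#|.  b13=0 t=0,i=12
  .##..|#  b12=1 t=0,i=17
  .#.##|#  b11=1 t=0,i=0
  .#.#.|#  b10=1 t=2,i=12
  .#..#|#  b9=1 t=1,i=7
  .#...|#  b8=1 t=2,i=20
  ..###|.  b7=0 t=1,i=9
  ..##.|#  b6=1 t=0,i=11
  ..#.#|#  b5=1 t=0,i=20
  ..#..|#  b4=1 t=1,i=6
  ...##|#  b3=1 t=0,i=10
  ...#.|#  b2=1 t=1,i=5
  ....#|#  b1=1 t=1,i=4
  .....|.  b0=0 t=5,i=6
  bits 01100100111110110001111101111110 = 1694179198

1694179198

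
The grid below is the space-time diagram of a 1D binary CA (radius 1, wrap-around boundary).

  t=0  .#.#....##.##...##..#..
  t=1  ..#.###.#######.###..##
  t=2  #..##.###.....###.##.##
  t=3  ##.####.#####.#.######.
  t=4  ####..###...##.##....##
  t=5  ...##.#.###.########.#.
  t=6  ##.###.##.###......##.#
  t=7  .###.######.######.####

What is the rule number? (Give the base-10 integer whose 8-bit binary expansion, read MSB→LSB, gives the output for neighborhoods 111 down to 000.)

  ### -> .   bit 7 = 0  t=1,i=5
  ##. -> #   bit 6 = 1  t=0,i=9
  #.# -> #   bit 5 = 1  t=0,i=2
  #.. -> #   bit 4 = 1  t=0,i=4
  .## -> #   bit 3 = 1  t=0,i=8
  .#. -> .   bit 2 = 0  t=0,i=1
  ..# -> .   bit 1 = 0  t=0,i=0
  ... -> #   bit 0 = 1  t=0,i=5
  bits 01111001 = 121

121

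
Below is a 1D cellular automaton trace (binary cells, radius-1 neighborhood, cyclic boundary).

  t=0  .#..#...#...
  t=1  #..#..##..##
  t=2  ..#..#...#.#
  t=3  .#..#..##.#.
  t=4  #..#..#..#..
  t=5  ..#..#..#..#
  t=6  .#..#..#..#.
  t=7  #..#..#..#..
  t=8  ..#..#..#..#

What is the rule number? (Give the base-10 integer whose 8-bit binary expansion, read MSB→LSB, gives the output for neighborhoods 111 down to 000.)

  nb ###: next=#  (t=1,i=11, bit7=1)
  nb ##.: next=.  (t=1,i=0, bit6=0)
  nb #.#: next=#  (t=2,i=10, bit5=1)
  nb #..: next=.  (t=0,i=2, bit4=0)
  nb .##: next=.  (t=1,i=6, bit3=0)
  nb .#.: next=.  (t=0,i=1, bit2=0)
  nb ..#: next=#  (t=0,i=0, bit1=1)
  nb ...: next=#  (t=0,i=6, bit0=1)
  bits 10100011 = 163

163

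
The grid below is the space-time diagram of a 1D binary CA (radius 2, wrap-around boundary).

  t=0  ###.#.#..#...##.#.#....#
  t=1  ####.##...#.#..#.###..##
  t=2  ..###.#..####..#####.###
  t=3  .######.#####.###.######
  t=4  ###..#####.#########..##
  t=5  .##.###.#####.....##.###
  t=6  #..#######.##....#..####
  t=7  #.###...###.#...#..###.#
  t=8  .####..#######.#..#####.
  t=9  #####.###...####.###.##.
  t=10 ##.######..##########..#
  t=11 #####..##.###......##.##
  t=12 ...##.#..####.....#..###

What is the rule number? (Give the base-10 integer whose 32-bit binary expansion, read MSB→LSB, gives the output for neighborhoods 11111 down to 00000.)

  ##### -> .   bit 31 = 0  t=1,i=0
  ####. -> #   bit 30 = 1  t=0,i=1
  ###.# -> #   bit 29 = 1  t=0,i=2
  ###.. -> #   bit 28 = 1  t=1,i=19
  ##.## -> #   bit 27 = 1  t=1,i=4
  ##.#. -> #   bit 26 = 1  t=0,i=3
  ##..# -> .   bit 25 = 0  t=1,i=20
  ##... -> .   bit 24 = 0  t=1,i=7
  #.### -> #   bit 23 = 1  t=1,i=17
  #.##. -> .   bit 22 = 0  t=1,i=5
  #.#.# -> .   bit 21 = 0  t=0,i=4
  #.#.. -> #   bit 20 = 1  t=0,i=6
  #..## -> #   bit 19 = 1  t=1,i=21
  #..#. -> .   bit 18 = 0  t=0,i=8
  #...# -> .   bit 17 = 0  t=0,i=11
  #.... -> .   bit 16 = 0  t=0,i=20
  .#### -> #   bit 15 = 1  t=0,i=0
  .###. -> #   bit 14 = 1  t=1,i=18
  .##.# -> .   bit 13 = 0  t=0,i=14
  .##.. -> #   bit 12 = 1  t=1,i=6
  .#.## -> #   bit 11 = 1  t=1,i=16
  .#.#. -> #   bit 10 = 1  t=0,i=5
  .#..# -> .   bit 9 = 0  t=0,i=7
  .#... -> #   bit 8 = 1  t=0,i=10
  ..### -> #   bit 7 = 1  t=0,i=23
  ..##. -> .   bit 6 = 0  t=0,i=13
  ..#.# -> #   bit 5 = 1  t=1,i=10
  ..#.. -> .   bit 4 = 0  t=0,i=9
  ...## -> #   bit 3 = 1  t=0,i=12
  ...#. -> #   bit 2 = 1  t=1,i=9
  ....# -> .   bit 1 = 0  t=0,i=21
  ..... -> .   bit 0 = 0  t=5,i=15
  bits 01111100100110001101110110101100 = 2090393004

2090393004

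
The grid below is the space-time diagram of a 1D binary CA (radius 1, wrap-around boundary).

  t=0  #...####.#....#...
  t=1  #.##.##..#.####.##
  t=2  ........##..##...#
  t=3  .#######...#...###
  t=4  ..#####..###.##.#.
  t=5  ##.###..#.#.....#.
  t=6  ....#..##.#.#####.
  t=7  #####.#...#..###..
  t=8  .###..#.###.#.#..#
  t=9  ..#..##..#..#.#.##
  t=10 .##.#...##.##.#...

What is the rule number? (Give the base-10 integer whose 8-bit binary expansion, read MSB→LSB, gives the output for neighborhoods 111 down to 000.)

  ### -> #   bit 7 = 1  t=0,i=5
  ##. -> .   bit 6 = 0  t=0,i=7
  #.# -> .   bit 5 = 0  t=0,i=8
  #.. -> .   bit 4 = 0  t=0,i=1
  .## -> .   bit 3 = 0  t=0,i=4
  .#. -> #   bit 2 = 1  t=0,i=0
  ..# -> #   bit 1 = 1  t=0,i=3
  ... -> #   bit 0 = 1  t=0,i=2
  bits 10000111 = 135

135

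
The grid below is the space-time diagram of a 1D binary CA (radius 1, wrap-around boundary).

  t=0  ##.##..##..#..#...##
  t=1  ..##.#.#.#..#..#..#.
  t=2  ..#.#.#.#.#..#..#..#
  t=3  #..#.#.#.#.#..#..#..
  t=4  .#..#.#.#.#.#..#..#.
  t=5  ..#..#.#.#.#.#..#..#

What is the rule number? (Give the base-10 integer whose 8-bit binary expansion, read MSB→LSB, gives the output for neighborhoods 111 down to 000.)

56

  [7] ### => .  t=0,i=0
  [6] ##. => .  t=0,i=1
  [5] #.# => #  t=0,i=2
  [4] #.. => #  t=0,i=5
  [3] .## => #  t=0,i=3
  [2] .#. => .  t=0,i=11
  [1] ..# => .  t=0,i=6
  [0] ... => .  t=0,i=16
  bits 00111000 = 56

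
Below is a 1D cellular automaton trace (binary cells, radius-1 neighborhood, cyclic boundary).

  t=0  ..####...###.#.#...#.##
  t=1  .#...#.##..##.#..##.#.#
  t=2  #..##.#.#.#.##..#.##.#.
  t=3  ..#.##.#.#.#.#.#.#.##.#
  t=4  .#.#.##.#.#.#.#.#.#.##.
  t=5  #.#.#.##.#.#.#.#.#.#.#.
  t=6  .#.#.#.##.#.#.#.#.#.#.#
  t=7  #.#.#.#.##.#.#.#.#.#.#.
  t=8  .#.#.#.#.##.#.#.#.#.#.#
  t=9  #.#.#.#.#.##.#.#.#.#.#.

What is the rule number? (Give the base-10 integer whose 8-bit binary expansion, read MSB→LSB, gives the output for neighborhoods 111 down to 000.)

  ### -> .   bit 7 = 0  t=0,i=3
  ##. -> #   bit 6 = 1  t=0,i=5
  #.# -> #   bit 5 = 1  t=0,i=12
  #.. -> .   bit 4 = 0  t=0,i=0
  .## -> .   bit 3 = 0  t=0,i=2
  .#. -> .   bit 2 = 0  t=0,i=13
  ..# -> #   bit 1 = 1  t=0,i=1
  ... -> #   bit 0 = 1  t=0,i=7
  bits 01100011 = 99

99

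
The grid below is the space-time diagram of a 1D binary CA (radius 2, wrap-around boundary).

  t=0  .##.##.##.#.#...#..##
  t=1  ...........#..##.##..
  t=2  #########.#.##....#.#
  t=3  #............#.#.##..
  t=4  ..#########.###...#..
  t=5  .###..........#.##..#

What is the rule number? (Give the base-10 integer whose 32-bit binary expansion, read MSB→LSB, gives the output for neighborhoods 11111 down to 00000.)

269194925

  ##### -> .   bit 31 = 0  t=2,i=1
  ####. -> .   bit 30 = 0  t=2,i=7
  ###.# -> .   bit 29 = 0  t=2,i=8
  ###.. -> #   bit 28 = 1  t=4,i=14
  ##.## -> .   bit 27 = 0  t=0,i=0
  ##.#. -> .   bit 26 = 0  t=0,i=9
  ##..# -> .   bit 25 = 0  t=3,i=19
  ##... -> .   bit 24 = 0  t=1,i=19
  #.### -> .   bit 23 = 0  t=2,i=20
  #.##. -> .   bit 22 = 0  t=0,i=1
  #.#.# -> .   bit 21 = 0  t=0,i=10
  #.#.. -> .   bit 20 = 0  t=0,i=12
  #..## -> #   bit 19 = 1  t=0,i=18
  #..#. -> .   bit 18 = 0  t=3,i=20
  #...# -> #   bit 17 = 1  t=0,i=14
  #.... -> #   bit 16 = 1  t=1,i=20
  .#### -> #   bit 15 = 1  t=2,i=0
  .###. -> .   bit 14 = 0  t=4,i=13
  .##.# -> .   bit 13 = 0  t=0,i=2
  .##.. -> #   bit 12 = 1  t=1,i=18
  .#.## -> .   bit 11 = 0  t=2,i=11
  .#.#. -> #   bit 10 = 1  t=0,i=11
  .#..# -> #   bit 9 = 1  t=0,i=17
  .#... -> .   bit 8 = 0  t=0,i=13
  ..### -> #   bit 7 = 1  t=4,i=2
  ..##. -> .   bit 6 = 0  t=0,i=19
  ..#.# -> #   bit 5 = 1  t=2,i=18
  ..#.. -> .   bit 4 = 0  t=0,i=16
  ...## -> #   bit 3 = 1  t=4,i=1
  ...#. -> #   bit 2 = 1  t=0,i=15
  ....# -> .   bit 1 = 0  t=1,i=9
  ..... -> #   bit 0 = 1  t=1,i=0
  bits 00010000000010111001011010101101 = 269194925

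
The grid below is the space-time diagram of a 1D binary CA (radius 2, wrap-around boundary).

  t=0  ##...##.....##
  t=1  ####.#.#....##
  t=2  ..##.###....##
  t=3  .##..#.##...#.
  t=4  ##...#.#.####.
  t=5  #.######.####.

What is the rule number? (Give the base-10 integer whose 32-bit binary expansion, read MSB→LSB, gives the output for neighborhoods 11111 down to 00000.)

  ##### -> .   bit 31 = 0  t=1,i=0
  ####. -> #   bit 30 = 1  t=0,i=0
  ###.# -> #   bit 29 = 1  t=1,i=3
  ###.. -> #   bit 28 = 1  t=0,i=1
  ##.## -> .   bit 27 = 0  t=2,i=4
  ##.#. -> .   bit 26 = 0  t=1,i=4
  ##..# -> .   bit 25 = 0  t=2,i=0
  ##... -> #   bit 24 = 1  t=0,i=2
  #.### -> #   bit 23 = 1  t=2,i=5
  #.##. -> #   bit 22 = 1  t=3,i=7
  #.#.# -> #   bit 21 = 1  t=1,i=5
  #.#.. -> #   bit 20 = 1  t=1,i=7
  #..## -> #   bit 19 = 1  t=2,i=1
  #..#. -> .   bit 18 = 0  t=3,i=4
  #...# -> #   bit 17 = 1  t=0,i=3
  #.... -> .   bit 16 = 0  t=0,i=8
  .#### -> #   bit 15 = 1  t=0,i=13
  .###. -> .   bit 14 = 0  t=2,i=6
  .##.# -> .   bit 13 = 0  t=2,i=3
  .##.. -> .   bit 12 = 0  t=0,i=6
  .#.## -> .   bit 11 = 0  t=3,i=6
  .#.#. -> #   bit 10 = 1  t=1,i=6
  .#..# -> .   bit 9 = 0  t=3,i=13
  .#... -> .   bit 8 = 0  t=1,i=8
  ..### -> #   bit 7 = 1  t=0,i=12
  ..##. -> #   bit 6 = 1  t=0,i=5
  ..#.# -> #   bit 5 = 1  t=3,i=5
  ..#.. -> #   bit 4 = 1  t=3,i=12
  ...## -> .   bit 3 = 0  t=0,i=4
  ...#. -> #   bit 2 = 1  t=3,i=11
  ....# -> .   bit 1 = 0  t=0,i=10
  ..... -> .   bit 0 = 0  t=0,i=9
  bits 01110001111110101000010011110100 = 1912243444

1912243444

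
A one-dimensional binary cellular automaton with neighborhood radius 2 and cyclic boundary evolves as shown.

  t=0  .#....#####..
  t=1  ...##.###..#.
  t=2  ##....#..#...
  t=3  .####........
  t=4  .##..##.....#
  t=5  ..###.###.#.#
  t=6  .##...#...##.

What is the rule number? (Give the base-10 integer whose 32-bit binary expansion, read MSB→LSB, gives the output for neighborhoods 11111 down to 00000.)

  [31] ##### => #  t=0,i=8
  [30] ####. => .  t=0,i=9
  [29] ###.# => .  t=5,i=4
  [28] ###.. => .  t=0,i=10
  [27] ##.## => .  t=1,i=5
  [26] ##.#. => .  t=5,i=9
  [25] ##..# => #  t=1,i=9
  [24] ##... => #  t=0,i=11
  [23] #.### => #  t=1,i=6
  [22] #.##. => .  t=4,i=1
  [21] #.#.# => #  t=5,i=10
  [20] #.#.. => .  t=5,i=12
  [19] #..## => #  t=4,i=4
  [18] #..#. => .  t=1,i=10
  [17] #...# => .  t=0,i=12
  [16] #.... => #  t=0,i=3
  [15] .#### => #  t=0,i=7
  [14] .###. => .  t=1,i=7
  [13] .##.# => .  t=1,i=4
  [12] .##.. => #  t=2,i=1
  [11] .#.## => .  t=4,i=0
  [10] .#.#. => #  t=5,i=11
  [9] .#..# => .  t=2,i=7
  [8] .#... => .  t=0,i=2
  [7] ..### => #  t=0,i=6
  [6] ..##. => .  t=1,i=3
  [5] ..#.# => #  t=4,i=12
  [4] ..#.. => .  t=0,i=1
  [3] ...## => .  t=0,i=5
  [2] ...#. => .  t=0,i=0
  [1] ....# => #  t=0,i=4
  [0] ..... => .  t=3,i=7
  bits 10000011101010011001010010100010 = 2208928930

2208928930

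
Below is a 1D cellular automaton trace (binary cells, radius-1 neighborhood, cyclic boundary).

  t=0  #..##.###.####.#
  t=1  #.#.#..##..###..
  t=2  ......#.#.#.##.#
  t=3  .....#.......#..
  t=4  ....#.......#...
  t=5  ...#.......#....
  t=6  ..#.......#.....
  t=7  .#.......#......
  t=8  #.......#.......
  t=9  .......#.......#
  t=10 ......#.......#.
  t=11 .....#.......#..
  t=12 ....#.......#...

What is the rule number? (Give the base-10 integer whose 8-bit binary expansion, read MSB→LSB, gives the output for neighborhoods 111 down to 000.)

  ###|#  b7=1 t=0,i=7
  ##.|#  b6=1 t=0,i=0
  #.#|.  b5=0 t=0,i=5
  #..|.  b4=0 t=0,i=1
  .##|.  b3=0 t=0,i=3
  .#.|.  b2=0 t=1,i=0
  ..#|#  b1=1 t=0,i=2
  ...|.  b0=0 t=2,i=1
  bits 11000010 = 194

194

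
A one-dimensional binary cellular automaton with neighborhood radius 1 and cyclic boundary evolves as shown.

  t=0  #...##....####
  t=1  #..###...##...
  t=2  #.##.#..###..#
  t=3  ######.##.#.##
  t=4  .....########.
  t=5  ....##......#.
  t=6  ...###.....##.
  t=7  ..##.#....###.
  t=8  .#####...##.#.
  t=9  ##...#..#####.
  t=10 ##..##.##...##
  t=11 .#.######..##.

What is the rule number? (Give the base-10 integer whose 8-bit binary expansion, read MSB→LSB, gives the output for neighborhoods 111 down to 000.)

110

  [7] ### => .  t=0,i=11
  [6] ##. => #  t=0,i=0
  [5] #.# => #  t=2,i=1
  [4] #.. => .  t=0,i=1
  [3] .## => #  t=0,i=4
  [2] .#. => #  t=1,i=0
  [1] ..# => #  t=0,i=3
  [0] ... => .  t=0,i=2
  bits 01101110 = 110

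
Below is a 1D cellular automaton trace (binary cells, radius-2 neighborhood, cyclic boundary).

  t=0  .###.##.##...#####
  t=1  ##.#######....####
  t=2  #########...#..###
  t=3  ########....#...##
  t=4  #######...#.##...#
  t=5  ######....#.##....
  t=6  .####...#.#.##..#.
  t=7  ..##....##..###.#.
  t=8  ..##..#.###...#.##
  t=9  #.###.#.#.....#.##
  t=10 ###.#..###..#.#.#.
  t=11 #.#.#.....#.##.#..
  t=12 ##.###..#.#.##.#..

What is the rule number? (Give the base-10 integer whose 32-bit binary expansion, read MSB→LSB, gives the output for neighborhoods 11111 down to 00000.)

  ##### -> #   bit 31 = 1  t=0,i=15
  ####. -> #   bit 30 = 1  t=0,i=16
  ###.# -> #   bit 29 = 1  t=0,i=3
  ###.. -> .   bit 28 = 0  t=1,i=9
  ##.## -> #   bit 27 = 1  t=0,i=0
  ##.#. -> .   bit 26 = 0  t=7,i=15
  ##..# -> #   bit 25 = 1  t=6,i=14
  ##... -> .   bit 24 = 0  t=0,i=10
  #.### -> #   bit 23 = 1  t=0,i=1
  #.##. -> #   bit 22 = 1  t=0,i=5
  #.#.# -> .   bit 21 = 0  t=6,i=10
  #.#.. -> #   bit 20 = 1  t=7,i=16
  #..## -> .   bit 19 = 0  t=2,i=14
  #..#. -> .   bit 18 = 0  t=6,i=15
  #...# -> .   bit 17 = 0  t=0,i=11
  #.... -> .   bit 16 = 0  t=1,i=11
  .#### -> #   bit 15 = 1  t=0,i=14
  .###. -> .   bit 14 = 0  t=0,i=2
  .##.# -> #   bit 13 = 1  t=0,i=6
  .##.. -> #   bit 12 = 1  t=0,i=9
  .#.## -> .   bit 11 = 0  t=4,i=11
  .#.#. -> #   bit 10 = 1  t=6,i=9
  .#..# -> .   bit 9 = 0  t=2,i=13
  .#... -> #   bit 8 = 1  t=3,i=13
  ..### -> .   bit 7 = 0  t=0,i=13
  ..##. -> #   bit 6 = 1  t=7,i=2
  ..#.# -> #   bit 5 = 1  t=4,i=10
  ..#.. -> #   bit 4 = 1  t=2,i=12
  ...## -> .   bit 3 = 0  t=0,i=12
  ...#. -> .   bit 2 = 0  t=2,i=11
  ....# -> #   bit 1 = 1  t=1,i=12
  ..... -> .   bit 0 = 0  t=9,i=11
  bits 11101010110100001011010101110010 = 3939546482

3939546482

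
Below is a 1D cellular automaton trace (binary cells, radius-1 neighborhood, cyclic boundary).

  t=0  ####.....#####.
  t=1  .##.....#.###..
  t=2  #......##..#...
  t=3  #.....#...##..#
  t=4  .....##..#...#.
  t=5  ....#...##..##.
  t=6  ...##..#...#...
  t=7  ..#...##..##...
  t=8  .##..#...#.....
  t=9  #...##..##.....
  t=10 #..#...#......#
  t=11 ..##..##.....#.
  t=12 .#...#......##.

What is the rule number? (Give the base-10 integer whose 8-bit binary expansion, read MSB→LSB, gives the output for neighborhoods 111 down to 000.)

  ###|#  b7=1 t=0,i=1
  ##.|.  b6=0 t=0,i=3
  #.#|.  b5=0 t=0,i=14
  #..|.  b4=0 t=0,i=4
  .##|.  b3=0 t=0,i=0
  .#.|#  b2=1 t=1,i=8
  ..#|#  b1=1 t=0,i=8
  ...|.  b0=0 t=0,i=5
  bits 10000110 = 134

134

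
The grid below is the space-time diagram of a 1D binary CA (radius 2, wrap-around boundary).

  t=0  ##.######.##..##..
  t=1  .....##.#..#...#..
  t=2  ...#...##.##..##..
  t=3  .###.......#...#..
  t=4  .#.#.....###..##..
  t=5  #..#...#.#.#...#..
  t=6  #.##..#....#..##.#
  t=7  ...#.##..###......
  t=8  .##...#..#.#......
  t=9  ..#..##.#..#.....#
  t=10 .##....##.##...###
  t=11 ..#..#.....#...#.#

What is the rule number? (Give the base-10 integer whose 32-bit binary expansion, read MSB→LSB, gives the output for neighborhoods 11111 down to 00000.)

  ##### -> #   bit 31 = 1  t=0,i=5
  ####. -> .   bit 30 = 0  t=0,i=7
  ###.# -> #   bit 29 = 1  t=0,i=8
  ###.. -> #   bit 28 = 1  t=3,i=3
  ##.## -> .   bit 27 = 0  t=0,i=2
  ##.#. -> #   bit 26 = 1  t=1,i=7
  ##..# -> .   bit 25 = 0  t=0,i=12
  ##... -> .   bit 24 = 0  t=2,i=16
  #.### -> .   bit 23 = 0  t=0,i=3
  #.##. -> .   bit 22 = 0  t=0,i=10
  #.#.# -> .   bit 21 = 0  t=5,i=9
  #.#.. -> #   bit 20 = 1  t=1,i=8
  #..## -> .   bit 19 = 0  t=0,i=13
  #..#. -> #   bit 18 = 1  t=1,i=10
  #...# -> .   bit 17 = 0  t=1,i=13
  #.... -> .   bit 16 = 0  t=1,i=17
  .#### -> .   bit 15 = 0  t=0,i=4
  .###. -> .   bit 14 = 0  t=3,i=2
  .##.# -> .   bit 13 = 0  t=0,i=1
  .##.. -> #   bit 12 = 1  t=0,i=11
  .#.## -> .   bit 11 = 0  t=7,i=4
  .#.#. -> .   bit 10 = 0  t=4,i=2
  .#..# -> .   bit 9 = 0  t=1,i=9
  .#... -> .   bit 8 = 0  t=1,i=12
  ..### -> #   bit 7 = 1  t=3,i=1
  ..##. -> .   bit 6 = 0  t=0,i=0
  ..#.# -> .   bit 5 = 0  t=4,i=1
  ..#.. -> #   bit 4 = 1  t=1,i=11
  ...## -> .   bit 3 = 0  t=1,i=4
  ...#. -> #   bit 2 = 1  t=1,i=14
  ....# -> #   bit 1 = 1  t=1,i=3
  ..... -> .   bit 0 = 0  t=1,i=0
  bits 10110100000101000001000010010110 = 3021213846

3021213846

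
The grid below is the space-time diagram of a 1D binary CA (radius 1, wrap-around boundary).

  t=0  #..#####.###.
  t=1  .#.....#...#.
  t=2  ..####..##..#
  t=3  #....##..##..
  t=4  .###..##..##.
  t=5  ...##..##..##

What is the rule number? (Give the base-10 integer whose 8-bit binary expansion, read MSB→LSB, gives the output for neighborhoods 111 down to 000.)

  nb ###: next=.  (t=0,i=4, bit7=0)
  nb ##.: next=#  (t=0,i=7, bit6=1)
  nb #.#: next=.  (t=0,i=8, bit5=0)
  nb #..: next=#  (t=0,i=1, bit4=1)
  nb .##: next=.  (t=0,i=3, bit3=0)
  nb .#.: next=.  (t=0,i=0, bit2=0)
  nb ..#: next=.  (t=0,i=2, bit1=0)
  nb ...: next=#  (t=1,i=3, bit0=1)
  bits 01010001 = 81

81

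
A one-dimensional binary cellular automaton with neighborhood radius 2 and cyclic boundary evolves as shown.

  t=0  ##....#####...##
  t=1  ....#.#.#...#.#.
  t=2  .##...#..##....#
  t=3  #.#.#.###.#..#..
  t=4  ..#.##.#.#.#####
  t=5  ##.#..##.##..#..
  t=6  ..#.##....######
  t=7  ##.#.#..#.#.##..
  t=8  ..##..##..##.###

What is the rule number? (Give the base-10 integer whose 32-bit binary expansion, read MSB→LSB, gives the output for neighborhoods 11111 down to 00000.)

2251185043

  [31] ##### => #  t=0,i=8
  [30] ####. => .  t=0,i=0
  [29] ###.# => .  t=3,i=8
  [28] ###.. => .  t=0,i=1
  [27] ##.## => .  t=5,i=8
  [26] ##.#. => #  t=3,i=9
  [25] ##..# => #  t=4,i=0
  [24] ##... => .  t=0,i=2
  [23] #.### => .  t=3,i=6
  [22] #.##. => .  t=2,i=1
  [21] #.#.# => #  t=1,i=6
  [20] #.#.. => .  t=1,i=8
  [19] #..## => #  t=2,i=8
  [18] #..#. => #  t=3,i=12
  [17] #...# => #  t=0,i=12
  [16] #.... => .  t=0,i=3
  [15] .#### => .  t=0,i=7
  [14] .###. => #  t=3,i=7
  [13] .##.# => .  t=4,i=5
  [12] .##.. => #  t=2,i=2
  [11] .#.## => #  t=2,i=0
  [10] .#.#. => .  t=1,i=5
  [9] .#..# => #  t=2,i=7
  [8] .#... => #  t=1,i=9
  [7] ..### => #  t=0,i=6
  [6] ..##. => .  t=2,i=9
  [5] ..#.# => .  t=1,i=4
  [4] ..#.. => #  t=2,i=6
  [3] ...## => .  t=0,i=5
  [2] ...#. => .  t=1,i=3
  [1] ....# => #  t=0,i=4
  [0] ..... => #  t=1,i=1
  bits 10000110001011100101101110010011 = 2251185043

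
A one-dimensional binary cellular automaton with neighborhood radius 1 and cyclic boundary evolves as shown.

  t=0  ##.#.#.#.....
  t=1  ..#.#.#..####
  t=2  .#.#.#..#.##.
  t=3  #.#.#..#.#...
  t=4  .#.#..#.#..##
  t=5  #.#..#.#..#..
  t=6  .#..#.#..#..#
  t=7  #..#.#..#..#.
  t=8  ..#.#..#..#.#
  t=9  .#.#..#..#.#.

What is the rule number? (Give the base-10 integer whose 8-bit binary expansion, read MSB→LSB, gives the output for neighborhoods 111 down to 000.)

163

  ###|#  b7=1 t=1,i=10
  ##.|.  b6=0 t=0,i=1
  #.#|#  b5=1 t=0,i=2
  #..|.  b4=0 t=0,i=8
  .##|.  b3=0 t=0,i=0
  .#.|.  b2=0 t=0,i=3
  ..#|#  b1=1 t=0,i=12
  ...|#  b0=1 t=0,i=9
  bits 10100011 = 163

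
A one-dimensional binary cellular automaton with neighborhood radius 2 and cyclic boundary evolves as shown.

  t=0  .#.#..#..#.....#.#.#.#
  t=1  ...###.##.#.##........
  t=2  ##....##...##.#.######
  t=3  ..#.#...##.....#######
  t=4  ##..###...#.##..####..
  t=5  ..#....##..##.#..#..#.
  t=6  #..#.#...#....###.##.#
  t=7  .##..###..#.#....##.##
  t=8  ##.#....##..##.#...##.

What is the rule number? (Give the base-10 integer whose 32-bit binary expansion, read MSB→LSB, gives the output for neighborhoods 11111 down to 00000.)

  #####|#  b31=1 t=2,i=18
  ####.|.  b30=0 t=2,i=0
  ###.#|.  b29=0 t=1,i=5
  ###..|.  b28=0 t=2,i=1
  ##.##|#  b27=1 t=1,i=6
  ##.#.|.  b26=0 t=1,i=9
  ##..#|#  b25=1 t=3,i=0
  ##...|#  b24=1 t=1,i=14
  #.###|#  b23=1 t=2,i=16
  #.##.|#  b22=1 t=1,i=7
  #.#.#|.  b21=0 t=0,i=1
  #.#..|#  b20=1 t=0,i=3
  #..##|.  b19=0 t=4,i=3
  #..#.|#  b18=1 t=0,i=5
  #...#|#  b17=1 t=2,i=9
  #....|.  b16=0 t=0,i=11
  .####|#  b15=1 t=2,i=17
  .###.|.  b14=0 t=1,i=4
  .##.#|.  b13=0 t=1,i=8
  .##..|.  b12=0 t=1,i=13
  .#.##|#  b11=1 t=1,i=11
  .#.#.|.  b10=0 t=0,i=0
  .#..#|#  b9=1 t=0,i=4
  .#...|#  b8=1 t=0,i=10
  ..###|.  b7=0 t=1,i=3
  ..##.|.  b6=0 t=2,i=6
  ..#.#|.  b5=0 t=0,i=15
  ..#..|.  b4=0 t=0,i=6
  ...##|.  b3=0 t=1,i=2
  ...#.|.  b2=0 t=0,i=14
  ....#|#  b1=1 t=0,i=13
  .....|#  b0=1 t=0,i=12
  bits 10001011110101101000101100000011 = 2346093315

2346093315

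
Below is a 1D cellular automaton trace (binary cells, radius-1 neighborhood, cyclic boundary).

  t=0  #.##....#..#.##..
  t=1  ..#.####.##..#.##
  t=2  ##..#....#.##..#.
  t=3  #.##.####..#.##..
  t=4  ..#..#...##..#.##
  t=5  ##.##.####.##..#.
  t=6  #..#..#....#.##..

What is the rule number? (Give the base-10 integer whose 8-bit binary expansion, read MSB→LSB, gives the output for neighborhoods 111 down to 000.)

27

  ### -> .   bit 7 = 0  t=1,i=5
  ##. -> .   bit 6 = 0  t=0,i=3
  #.# -> .   bit 5 = 0  t=0,i=1
  #.. -> #   bit 4 = 1  t=0,i=4
  .## -> #   bit 3 = 1  t=0,i=2
  .#. -> .   bit 2 = 0  t=0,i=0
  ..# -> #   bit 1 = 1  t=0,i=7
  ... -> #   bit 0 = 1  t=0,i=5
  bits 00011011 = 27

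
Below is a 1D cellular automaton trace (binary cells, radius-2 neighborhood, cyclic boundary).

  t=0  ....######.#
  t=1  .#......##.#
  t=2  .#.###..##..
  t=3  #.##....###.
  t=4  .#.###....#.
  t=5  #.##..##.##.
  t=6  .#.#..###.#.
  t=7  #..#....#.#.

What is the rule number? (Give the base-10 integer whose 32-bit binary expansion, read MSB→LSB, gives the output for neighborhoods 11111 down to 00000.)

1771386965

  [31] ##### => .  t=0,i=6
  [30] ####. => #  t=0,i=8
  [29] ###.# => #  t=0,i=9
  [28] ###.. => .  t=2,i=5
  [27] ##.## => #  t=5,i=8
  [26] ##.#. => .  t=0,i=10
  [25] ##..# => .  t=2,i=6
  [24] ##... => #  t=2,i=10
  [23] #.### => #  t=2,i=3
  [22] #.##. => .  t=3,i=2
  [21] #.#.# => .  t=1,i=11
  [20] #.#.. => #  t=0,i=11
  [19] #..## => .  t=2,i=7
  [18] #..#. => #  t=4,i=0
  [17] #...# => .  t=2,i=11
  [16] #.... => #  t=0,i=1
  [15] .#### => .  t=0,i=5
  [14] .###. => .  t=2,i=4
  [13] .##.# => #  t=1,i=9
  [12] .##.. => #  t=2,i=9
  [11] .#.## => #  t=2,i=2
  [10] .#.#. => .  t=1,i=0
  [9] .#..# => .  t=4,i=11
  [8] .#... => .  t=0,i=0
  [7] ..### => .  t=0,i=4
  [6] ..##. => #  t=1,i=8
  [5] ..#.# => .  t=2,i=1
  [4] ..#.. => #  t=4,i=10
  [3] ...## => .  t=0,i=3
  [2] ...#. => #  t=2,i=0
  [1] ....# => .  t=0,i=2
  [0] ..... => #  t=1,i=4
  bits 01101001100101010011100001010101 = 1771386965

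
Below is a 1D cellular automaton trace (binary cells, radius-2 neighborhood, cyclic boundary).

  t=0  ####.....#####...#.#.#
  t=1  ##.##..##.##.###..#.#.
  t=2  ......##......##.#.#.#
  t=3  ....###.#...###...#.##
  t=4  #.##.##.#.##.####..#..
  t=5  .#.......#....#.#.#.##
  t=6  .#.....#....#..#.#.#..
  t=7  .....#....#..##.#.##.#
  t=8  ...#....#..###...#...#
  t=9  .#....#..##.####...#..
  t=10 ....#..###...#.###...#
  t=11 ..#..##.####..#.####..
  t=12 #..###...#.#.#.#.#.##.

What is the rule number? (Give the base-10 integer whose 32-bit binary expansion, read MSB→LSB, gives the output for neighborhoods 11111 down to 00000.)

  nb #####: next=#  (t=0,i=1, bit31=1)
  nb ####.: next=.  (t=0,i=2, bit30=0)
  nb ###.#: next=#  (t=3,i=6, bit29=1)
  nb ###..: next=#  (t=0,i=3, bit28=1)
  nb ##.##: next=.  (t=1,i=2, bit27=0)
  nb ##.#.: next=.  (t=2,i=16, bit26=0)
  nb ##..#: next=.  (t=1,i=5, bit25=0)
  nb ##...: next=#  (t=0,i=4, bit24=1)
  nb #.###: next=.  (t=0,i=21, bit23=0)
  nb #.##.: next=.  (t=1,i=0, bit22=0)
  nb #.#.#: next=.  (t=0,i=19, bit21=0)
  nb #.#..: next=#  (t=2,i=21, bit20=1)
  nb #..##: next=#  (t=1,i=6, bit19=1)
  nb #..#.: next=#  (t=1,i=17, bit18=1)
  nb #...#: next=#  (t=0,i=15, bit17=1)
  nb #....: next=.  (t=0,i=5, bit16=0)
  nb .####: next=#  (t=0,i=0, bit15=1)
  nb .###.: next=#  (t=1,i=14, bit14=1)
  nb .##.#: next=.  (t=1,i=1, bit13=0)
  nb .##..: next=.  (t=1,i=4, bit12=0)
  nb .#.##: next=#  (t=0,i=20, bit11=1)
  nb .#.#.: next=#  (t=0,i=18, bit10=1)
  nb .#..#: next=#  (t=4,i=20, bit9=1)
  nb .#...: next=.  (t=2,i=0, bit8=0)
  nb ..###: next=.  (t=0,i=9, bit7=0)
  nb ..##.: next=#  (t=1,i=7, bit6=1)
  nb ..#.#: next=.  (t=0,i=17, bit5=0)
  nb ..#..: next=.  (t=4,i=19, bit4=0)
  nb ...##: next=#  (t=0,i=8, bit3=1)
  nb ...#.: next=.  (t=0,i=16, bit2=0)
  nb ....#: next=#  (t=0,i=7, bit1=1)
  nb .....: next=.  (t=0,i=6, bit0=0)
  bits 10110001000111101100111001001010 = 2971586122

2971586122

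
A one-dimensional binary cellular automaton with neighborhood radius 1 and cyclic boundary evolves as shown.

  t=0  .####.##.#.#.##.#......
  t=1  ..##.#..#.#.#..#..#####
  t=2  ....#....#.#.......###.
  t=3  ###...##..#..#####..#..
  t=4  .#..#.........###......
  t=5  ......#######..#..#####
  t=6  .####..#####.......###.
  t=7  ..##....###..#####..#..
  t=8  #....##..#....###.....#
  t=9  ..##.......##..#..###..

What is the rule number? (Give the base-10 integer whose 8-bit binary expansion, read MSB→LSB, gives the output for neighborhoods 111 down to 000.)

161

  [7] ### => #  t=0,i=2
  [6] ##. => .  t=0,i=4
  [5] #.# => #  t=0,i=5
  [4] #.. => .  t=0,i=17
  [3] .## => .  t=0,i=1
  [2] .#. => .  t=0,i=9
  [1] ..# => .  t=0,i=0
  [0] ... => #  t=0,i=18
  bits 10100001 = 161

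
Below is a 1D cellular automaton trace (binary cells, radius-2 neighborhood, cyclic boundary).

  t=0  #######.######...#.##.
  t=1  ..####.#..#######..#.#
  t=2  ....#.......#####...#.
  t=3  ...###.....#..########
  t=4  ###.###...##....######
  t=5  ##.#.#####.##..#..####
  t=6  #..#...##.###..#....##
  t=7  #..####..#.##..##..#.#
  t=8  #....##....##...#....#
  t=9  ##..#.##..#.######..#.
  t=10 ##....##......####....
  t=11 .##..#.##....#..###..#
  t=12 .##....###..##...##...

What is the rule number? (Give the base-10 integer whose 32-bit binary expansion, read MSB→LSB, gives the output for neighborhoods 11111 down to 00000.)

3647100188

  [31] ##### => #  t=0,i=2
  [30] ####. => #  t=0,i=5
  [29] ###.# => .  t=0,i=6
  [28] ###.. => #  t=0,i=13
  [27] ##.## => #  t=0,i=7
  [26] ##.#. => .  t=1,i=6
  [25] ##..# => .  t=1,i=17
  [24] ##... => #  t=0,i=14
  [23] #.### => .  t=0,i=0
  [22] #.##. => #  t=0,i=19
  [21] #.#.# => #  t=5,i=3
  [20] #.#.. => .  t=1,i=7
  [19] #..## => .  t=1,i=1
  [18] #..#. => .  t=1,i=18
  [17] #...# => #  t=0,i=15
  [16] #.... => .  t=2,i=0
  [15] .#### => .  t=0,i=1
  [14] .###. => #  t=3,i=4
  [13] .##.# => .  t=0,i=20
  [12] .##.. => #  t=4,i=11
  [11] .#.## => .  t=0,i=18
  [10] .#.#. => #  t=1,i=20
  [9] .#..# => .  t=1,i=0
  [8] .#... => #  t=2,i=5
  [7] ..### => .  t=1,i=2
  [6] ..##. => .  t=4,i=10
  [5] ..#.# => .  t=0,i=17
  [4] ..#.. => #  t=2,i=4
  [3] ...## => #  t=2,i=11
  [2] ...#. => #  t=0,i=16
  [1] ....# => .  t=2,i=2
  [0] ..... => .  t=2,i=1
  bits 11011001011000100101010100011100 = 3647100188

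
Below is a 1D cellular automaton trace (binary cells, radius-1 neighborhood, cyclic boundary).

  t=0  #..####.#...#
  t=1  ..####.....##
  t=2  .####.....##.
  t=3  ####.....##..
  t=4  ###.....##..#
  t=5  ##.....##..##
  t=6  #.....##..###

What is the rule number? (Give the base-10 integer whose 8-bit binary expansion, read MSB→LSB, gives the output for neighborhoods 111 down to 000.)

138

  nb ###: next=#  (t=0,i=4, bit7=1)
  nb ##.: next=.  (t=0,i=0, bit6=0)
  nb #.#: next=.  (t=0,i=7, bit5=0)
  nb #..: next=.  (t=0,i=1, bit4=0)
  nb .##: next=#  (t=0,i=3, bit3=1)
  nb .#.: next=.  (t=0,i=8, bit2=0)
  nb ..#: next=#  (t=0,i=2, bit1=1)
  nb ...: next=.  (t=0,i=10, bit0=0)
  bits 10001010 = 138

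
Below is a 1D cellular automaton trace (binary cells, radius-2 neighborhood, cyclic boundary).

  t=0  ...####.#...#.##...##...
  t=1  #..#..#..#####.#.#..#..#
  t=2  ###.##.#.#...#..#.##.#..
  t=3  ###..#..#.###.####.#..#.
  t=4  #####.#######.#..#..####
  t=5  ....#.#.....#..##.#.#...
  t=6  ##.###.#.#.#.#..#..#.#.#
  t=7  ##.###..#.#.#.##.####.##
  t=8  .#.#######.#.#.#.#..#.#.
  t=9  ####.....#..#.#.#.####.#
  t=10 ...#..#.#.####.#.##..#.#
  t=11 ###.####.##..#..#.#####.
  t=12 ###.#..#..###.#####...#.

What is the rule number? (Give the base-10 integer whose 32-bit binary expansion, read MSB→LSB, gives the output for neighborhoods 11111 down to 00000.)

847675301

  ##### -> .   bit 31 = 0  t=1,i=11
  ####. -> .   bit 30 = 0  t=0,i=5
  ###.# -> #   bit 29 = 1  t=0,i=6
  ###.. -> #   bit 28 = 1  t=3,i=2
  ##.## -> .   bit 27 = 0  t=2,i=3
  ##.#. -> .   bit 26 = 0  t=0,i=7
  ##..# -> #   bit 25 = 1  t=1,i=1
  ##... -> .   bit 24 = 0  t=0,i=16
  #.### -> #   bit 23 = 1  t=3,i=0
  #.##. -> .   bit 22 = 0  t=0,i=14
  #.#.# -> .   bit 21 = 0  t=1,i=15
  #.#.. -> .   bit 20 = 0  t=0,i=8
  #..## -> .   bit 19 = 0  t=1,i=8
  #..#. -> #   bit 18 = 1  t=1,i=2
  #...# -> #   bit 17 = 1  t=0,i=10
  #.... -> .   bit 16 = 0  t=0,i=22
  .#### -> .   bit 15 = 0  t=0,i=4
  .###. -> #   bit 14 = 1  t=2,i=1
  .##.# -> #   bit 13 = 1  t=2,i=5
  .##.. -> #   bit 12 = 1  t=0,i=15
  .#.## -> #   bit 11 = 1  t=0,i=13
  .#.#. -> #   bit 10 = 1  t=1,i=16
  .#..# -> #   bit 9 = 1  t=1,i=4
  .#... -> #   bit 8 = 1  t=0,i=9
  ..### -> #   bit 7 = 1  t=0,i=3
  ..##. -> .   bit 6 = 0  t=0,i=19
  ..#.# -> #   bit 5 = 1  t=0,i=12
  ..#.. -> .   bit 4 = 0  t=1,i=3
  ...## -> .   bit 3 = 0  t=0,i=2
  ...#. -> #   bit 2 = 1  t=0,i=11
  ....# -> .   bit 1 = 0  t=0,i=1
  ..... -> #   bit 0 = 1  t=0,i=0
  bits 00110010100001100111111110100101 = 847675301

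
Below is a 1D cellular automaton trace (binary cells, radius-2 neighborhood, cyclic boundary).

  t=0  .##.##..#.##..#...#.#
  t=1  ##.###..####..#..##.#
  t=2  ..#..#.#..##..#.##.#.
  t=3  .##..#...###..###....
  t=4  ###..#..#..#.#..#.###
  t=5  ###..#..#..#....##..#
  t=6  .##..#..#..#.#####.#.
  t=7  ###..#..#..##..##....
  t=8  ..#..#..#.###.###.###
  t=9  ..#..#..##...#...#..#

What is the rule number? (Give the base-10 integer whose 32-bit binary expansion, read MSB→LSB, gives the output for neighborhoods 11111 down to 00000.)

3630766207

  nb #####: next=#  (t=4,i=0, bit31=1)
  nb ####.: next=#  (t=1,i=10, bit30=1)
  nb ###.#: next=.  (t=1,i=1, bit29=0)
  nb ###..: next=#  (t=1,i=5, bit28=1)
  nb ##.##: next=#  (t=0,i=3, bit27=1)
  nb ##.#.: next=.  (t=2,i=18, bit26=0)
  nb ##..#: next=.  (t=0,i=6, bit25=0)
  nb ##...: next=.  (t=3,i=17, bit24=0)
  nb #.###: next=.  (t=1,i=3, bit23=0)
  nb #.##.: next=#  (t=0,i=1, bit22=1)
  nb #.#.#: next=#  (t=0,i=20, bit21=1)
  nb #.#..: next=.  (t=2,i=7, bit20=0)
  nb #..##: next=#  (t=1,i=7, bit19=1)
  nb #..#.: next=.  (t=0,i=7, bit18=0)
  nb #...#: next=.  (t=0,i=16, bit17=0)
  nb #....: next=#  (t=3,i=18, bit16=1)
  nb .####: next=.  (t=1,i=9, bit15=0)
  nb .###.: next=.  (t=1,i=0, bit14=0)
  nb .##.#: next=.  (t=0,i=2, bit13=0)
  nb .##..: next=#  (t=0,i=5, bit12=1)
  nb .#.##: next=#  (t=0,i=0, bit11=1)
  nb .#.#.: next=.  (t=0,i=19, bit10=0)
  nb .#..#: next=.  (t=1,i=15, bit9=0)
  nb .#...: next=.  (t=0,i=15, bit8=0)
  nb ..###: next=.  (t=1,i=8, bit7=0)
  nb ..##.: next=#  (t=1,i=17, bit6=1)
  nb ..#.#: next=#  (t=0,i=8, bit5=1)
  nb ..#..: next=#  (t=0,i=14, bit4=1)
  nb ...##: next=#  (t=3,i=0, bit3=1)
  nb ...#.: next=#  (t=0,i=17, bit2=1)
  nb ....#: next=#  (t=3,i=20, bit1=1)
  nb .....: next=#  (t=3,i=19, bit0=1)
  bits 11011000011010010001100001111111 = 3630766207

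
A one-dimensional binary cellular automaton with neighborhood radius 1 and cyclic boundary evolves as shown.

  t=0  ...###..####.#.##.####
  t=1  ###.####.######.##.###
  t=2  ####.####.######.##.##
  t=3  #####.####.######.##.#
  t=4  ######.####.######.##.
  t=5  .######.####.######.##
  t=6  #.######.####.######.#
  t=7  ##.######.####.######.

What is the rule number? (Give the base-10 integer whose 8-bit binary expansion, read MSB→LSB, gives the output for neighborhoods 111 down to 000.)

  nb ###: next=#  (t=0,i=4, bit7=1)
  nb ##.: next=#  (t=0,i=5, bit6=1)
  nb #.#: next=#  (t=0,i=12, bit5=1)
  nb #..: next=#  (t=0,i=0, bit4=1)
  nb .##: next=.  (t=0,i=3, bit3=0)
  nb .#.: next=#  (t=0,i=13, bit2=1)
  nb ..#: next=#  (t=0,i=2, bit1=1)
  nb ...: next=#  (t=0,i=1, bit0=1)
  bits 11110111 = 247

247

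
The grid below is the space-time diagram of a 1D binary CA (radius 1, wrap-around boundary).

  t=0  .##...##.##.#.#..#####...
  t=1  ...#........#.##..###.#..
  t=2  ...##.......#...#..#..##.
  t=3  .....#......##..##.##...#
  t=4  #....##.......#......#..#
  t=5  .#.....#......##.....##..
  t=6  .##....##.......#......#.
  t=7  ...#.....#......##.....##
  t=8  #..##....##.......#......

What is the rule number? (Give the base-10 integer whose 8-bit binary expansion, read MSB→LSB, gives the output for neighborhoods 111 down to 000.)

148

  nb ###: next=#  (t=0,i=18, bit7=1)
  nb ##.: next=.  (t=0,i=2, bit6=0)
  nb #.#: next=.  (t=0,i=8, bit5=0)
  nb #..: next=#  (t=0,i=3, bit4=1)
  nb .##: next=.  (t=0,i=1, bit3=0)
  nb .#.: next=#  (t=0,i=12, bit2=1)
  nb ..#: next=.  (t=0,i=0, bit1=0)
  nb ...: next=.  (t=0,i=4, bit0=0)
  bits 10010100 = 148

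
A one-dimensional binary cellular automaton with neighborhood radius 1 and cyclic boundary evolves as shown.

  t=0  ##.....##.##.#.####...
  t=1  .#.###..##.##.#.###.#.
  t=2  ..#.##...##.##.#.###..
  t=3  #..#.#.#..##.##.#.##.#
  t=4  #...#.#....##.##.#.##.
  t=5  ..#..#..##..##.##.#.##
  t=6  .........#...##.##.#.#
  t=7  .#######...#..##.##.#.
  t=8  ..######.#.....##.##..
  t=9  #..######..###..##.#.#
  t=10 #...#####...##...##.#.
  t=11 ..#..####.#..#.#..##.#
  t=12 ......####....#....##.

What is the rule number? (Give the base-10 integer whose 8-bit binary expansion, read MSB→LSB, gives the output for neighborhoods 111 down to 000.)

225

  [7] ### => #  t=0,i=16
  [6] ##. => #  t=0,i=1
  [5] #.# => #  t=0,i=9
  [4] #.. => .  t=0,i=2
  [3] .## => .  t=0,i=0
  [2] .#. => .  t=0,i=13
  [1] ..# => .  t=0,i=6
  [0] ... => #  t=0,i=3
  bits 11100001 = 225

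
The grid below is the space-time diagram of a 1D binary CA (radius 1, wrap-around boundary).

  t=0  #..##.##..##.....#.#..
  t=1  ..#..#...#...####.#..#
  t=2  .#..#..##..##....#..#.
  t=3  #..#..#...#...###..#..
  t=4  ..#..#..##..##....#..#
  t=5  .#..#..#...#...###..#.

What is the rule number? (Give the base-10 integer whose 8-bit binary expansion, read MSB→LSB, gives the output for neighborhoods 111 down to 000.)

35

  [7] ### => .  t=1,i=14
  [6] ##. => .  t=0,i=4
  [5] #.# => #  t=0,i=5
  [4] #.. => .  t=0,i=1
  [3] .## => .  t=0,i=3
  [2] .#. => .  t=0,i=0
  [1] ..# => #  t=0,i=2
  [0] ... => #  t=0,i=13
  bits 00100011 = 35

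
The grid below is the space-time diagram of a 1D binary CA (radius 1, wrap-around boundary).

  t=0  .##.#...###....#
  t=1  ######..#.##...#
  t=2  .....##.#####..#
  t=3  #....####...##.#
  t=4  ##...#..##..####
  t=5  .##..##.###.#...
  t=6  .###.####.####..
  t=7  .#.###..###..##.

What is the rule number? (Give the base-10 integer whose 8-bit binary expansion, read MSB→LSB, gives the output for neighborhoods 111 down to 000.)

124

  [7] ### => .  t=0,i=9
  [6] ##. => #  t=0,i=2
  [5] #.# => #  t=0,i=0
  [4] #.. => #  t=0,i=5
  [3] .## => #  t=0,i=1
  [2] .#. => #  t=0,i=4
  [1] ..# => .  t=0,i=7
  [0] ... => .  t=0,i=6
  bits 01111100 = 124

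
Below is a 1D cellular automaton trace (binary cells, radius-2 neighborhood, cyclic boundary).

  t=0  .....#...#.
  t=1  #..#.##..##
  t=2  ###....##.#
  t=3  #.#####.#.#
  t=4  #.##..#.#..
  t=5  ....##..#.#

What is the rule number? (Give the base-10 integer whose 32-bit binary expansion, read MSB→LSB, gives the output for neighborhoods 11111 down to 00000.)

  #####|.  b31=0 t=3,i=4
  ####.|.  b30=0 t=2,i=1
  ###.#|#  b29=1 t=3,i=6
  ###..|#  b28=1 t=1,i=0
  ##.##|.  b27=0 t=2,i=9
  ##.#.|.  b26=0 t=3,i=7
  ##..#|#  b25=1 t=1,i=1
  ##...|#  b24=1 t=2,i=3
  #.###|#  b23=1 t=2,i=10
  #.##.|.  b22=0 t=1,i=5
  #.#.#|#  b21=1 t=3,i=8
  #.#..|#  b20=1 t=4,i=8
  #..##|#  b19=1 t=1,i=8
  #..#.|#  b18=1 t=1,i=2
  #...#|.  b17=0 t=0,i=7
  #....|#  b16=1 t=0,i=0
  .####|#  b15=1 t=2,i=0
  .###.|#  b14=1 t=1,i=10
  .##.#|#  b13=1 t=2,i=8
  .##..|.  b12=0 t=1,i=6
  .#.##|.  b11=0 t=1,i=4
  .#.#.|.  b10=0 t=4,i=7
  .#..#|.  b9=0 t=4,i=9
  .#...|#  b8=1 t=0,i=6
  ..###|.  b7=0 t=1,i=9
  ..##.|.  b6=0 t=2,i=7
  ..#.#|.  b5=0 t=1,i=3
  ..#..|#  b4=1 t=0,i=5
  ...##|#  b3=1 t=2,i=6
  ...#.|.  b2=0 t=0,i=4
  ....#|#  b1=1 t=0,i=3
  .....|.  b0=0 t=0,i=1
  bits 00110011101111011110000100011010 = 868081946

868081946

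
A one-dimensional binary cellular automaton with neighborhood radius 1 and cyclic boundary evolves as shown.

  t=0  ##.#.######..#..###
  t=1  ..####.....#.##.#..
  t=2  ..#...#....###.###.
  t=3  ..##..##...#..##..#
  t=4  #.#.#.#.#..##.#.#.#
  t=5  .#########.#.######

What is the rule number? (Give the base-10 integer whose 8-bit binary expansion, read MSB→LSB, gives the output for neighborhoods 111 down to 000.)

  ###|.  b7=0 t=0,i=0
  ##.|.  b6=0 t=0,i=1
  #.#|#  b5=1 t=0,i=2
  #..|#  b4=1 t=0,i=11
  .##|#  b3=1 t=0,i=5
  .#.|#  b2=1 t=0,i=3
  ..#|.  b1=0 t=0,i=12
  ...|.  b0=0 t=1,i=0
  bits 00111100 = 60

60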